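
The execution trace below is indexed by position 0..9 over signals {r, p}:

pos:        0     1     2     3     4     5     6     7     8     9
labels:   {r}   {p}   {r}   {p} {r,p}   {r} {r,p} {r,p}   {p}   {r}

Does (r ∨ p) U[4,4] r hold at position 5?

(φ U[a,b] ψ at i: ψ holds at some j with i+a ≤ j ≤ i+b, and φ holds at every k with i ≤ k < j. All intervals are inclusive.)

Need some j in [9,9] with r, and (r ∨ p) at every k in [5,j-1].
  j=9: r holds; (r ∨ p) holds at every k in [5,8] → satisfied.

Holds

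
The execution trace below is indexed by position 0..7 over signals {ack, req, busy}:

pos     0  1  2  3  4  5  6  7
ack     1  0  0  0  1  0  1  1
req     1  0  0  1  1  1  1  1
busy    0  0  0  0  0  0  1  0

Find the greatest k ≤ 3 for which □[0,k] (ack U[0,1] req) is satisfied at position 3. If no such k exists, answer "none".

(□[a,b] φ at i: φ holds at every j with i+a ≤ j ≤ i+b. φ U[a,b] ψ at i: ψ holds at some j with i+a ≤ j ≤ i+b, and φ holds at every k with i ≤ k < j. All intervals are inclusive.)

(ack U[0,1] req) must hold from j=3 onward; find where it first fails.
  j=3: holds
  j=4: holds
  j=5: holds
  j=6: holds
Holds through j=6; largest k = 3.

3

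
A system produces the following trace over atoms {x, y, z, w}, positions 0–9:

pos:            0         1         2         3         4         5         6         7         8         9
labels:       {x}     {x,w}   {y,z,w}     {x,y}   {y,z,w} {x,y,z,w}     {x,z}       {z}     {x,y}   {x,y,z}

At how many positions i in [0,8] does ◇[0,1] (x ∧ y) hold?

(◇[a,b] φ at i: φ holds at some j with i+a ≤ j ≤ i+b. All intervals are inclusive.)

Evaluate at each i in [0,8]:
  i=0: ✗ (none in [0,1])
  i=1: ✗ (none in [1,2])
  i=2: ✓ (witness j=3)
  i=3: ✓ (witness j=3)
  i=4: ✓ (witness j=5)
  i=5: ✓ (witness j=5)
  i=6: ✗ (none in [6,7])
  i=7: ✓ (witness j=8)
  i=8: ✓ (witness j=8)
Positions where it holds: {2, 3, 4, 5, 7, 8} → 6.

6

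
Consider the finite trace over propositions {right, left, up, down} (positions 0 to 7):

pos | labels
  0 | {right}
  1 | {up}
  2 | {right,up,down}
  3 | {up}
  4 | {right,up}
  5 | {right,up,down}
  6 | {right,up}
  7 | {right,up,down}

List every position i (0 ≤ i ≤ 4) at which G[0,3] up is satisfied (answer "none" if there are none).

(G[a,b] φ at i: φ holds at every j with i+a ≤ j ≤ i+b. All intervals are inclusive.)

Evaluate at each i in [0,4]:
  i=0: ✗ (fails at j=0)
  i=1: ✓ (all of [1,4])
  i=2: ✓ (all of [2,5])
  i=3: ✓ (all of [3,6])
  i=4: ✓ (all of [4,7])

1, 2, 3, 4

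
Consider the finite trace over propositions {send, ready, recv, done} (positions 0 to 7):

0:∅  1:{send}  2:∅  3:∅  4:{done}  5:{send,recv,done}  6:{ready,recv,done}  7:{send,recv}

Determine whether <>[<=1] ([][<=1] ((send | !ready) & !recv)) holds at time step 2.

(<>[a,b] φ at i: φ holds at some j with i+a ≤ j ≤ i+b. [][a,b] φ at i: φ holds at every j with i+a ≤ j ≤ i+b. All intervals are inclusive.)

Check [][<=1] ((send | !ready) & !recv) at each j in [2,3]:
  j=2: holds on [2,3]
  j=3: holds on [3,4]
Found at j=2 → formula holds.

Holds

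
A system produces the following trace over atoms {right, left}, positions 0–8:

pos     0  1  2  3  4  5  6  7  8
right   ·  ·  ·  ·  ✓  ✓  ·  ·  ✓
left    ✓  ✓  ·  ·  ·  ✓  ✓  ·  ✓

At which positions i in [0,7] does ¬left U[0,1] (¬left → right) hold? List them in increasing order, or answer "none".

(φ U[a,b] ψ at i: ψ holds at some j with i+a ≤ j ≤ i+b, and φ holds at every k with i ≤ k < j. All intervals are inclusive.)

0, 1, 3, 4, 5, 6, 7

Evaluate at each i in [0,7]:
  i=0: ✓ (rhs at j=0)
  i=1: ✓ (rhs at j=1)
  i=2: ✗ (no rhs in [2,3])
  i=3: ✓ (rhs at j=4; lhs holds on [3,3])
  i=4: ✓ (rhs at j=4)
  i=5: ✓ (rhs at j=5)
  i=6: ✓ (rhs at j=6)
  i=7: ✓ (rhs at j=8; lhs holds on [7,7])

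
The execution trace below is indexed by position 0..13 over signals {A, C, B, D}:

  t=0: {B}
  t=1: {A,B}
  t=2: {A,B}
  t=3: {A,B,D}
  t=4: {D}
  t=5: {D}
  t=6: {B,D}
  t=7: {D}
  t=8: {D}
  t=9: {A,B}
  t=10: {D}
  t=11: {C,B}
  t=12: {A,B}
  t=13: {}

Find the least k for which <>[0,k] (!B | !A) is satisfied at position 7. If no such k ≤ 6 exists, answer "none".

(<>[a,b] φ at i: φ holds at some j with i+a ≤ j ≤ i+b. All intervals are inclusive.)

Scan j = 7,8,… for (!B | !A):
  j=7: holds
First hit at j=7, so smallest k = 7-7 = 0.

0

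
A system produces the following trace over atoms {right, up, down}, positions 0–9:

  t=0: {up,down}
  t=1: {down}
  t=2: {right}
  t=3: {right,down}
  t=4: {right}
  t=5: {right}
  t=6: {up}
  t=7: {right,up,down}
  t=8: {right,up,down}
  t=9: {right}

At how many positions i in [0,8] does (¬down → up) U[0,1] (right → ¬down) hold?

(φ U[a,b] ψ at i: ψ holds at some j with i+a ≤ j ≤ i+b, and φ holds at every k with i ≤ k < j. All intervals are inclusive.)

Evaluate at each i in [0,8]:
  i=0: ✓ (rhs at j=0)
  i=1: ✓ (rhs at j=1)
  i=2: ✓ (rhs at j=2)
  i=3: ✓ (rhs at j=4; lhs holds on [3,3])
  i=4: ✓ (rhs at j=4)
  i=5: ✓ (rhs at j=5)
  i=6: ✓ (rhs at j=6)
  i=7: ✗ (no rhs in [7,8])
  i=8: ✓ (rhs at j=9; lhs holds on [8,8])
Positions where it holds: {0, 1, 2, 3, 4, 5, 6, 8} → 8.

8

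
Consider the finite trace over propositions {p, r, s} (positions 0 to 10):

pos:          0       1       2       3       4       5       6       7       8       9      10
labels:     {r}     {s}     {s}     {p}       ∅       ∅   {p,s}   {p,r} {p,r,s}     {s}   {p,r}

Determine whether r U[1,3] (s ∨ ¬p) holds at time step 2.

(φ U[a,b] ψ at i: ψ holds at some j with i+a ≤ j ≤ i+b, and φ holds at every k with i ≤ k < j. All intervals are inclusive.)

Need some j in [3,5] with (s ∨ ¬p), and r at every k in [2,j-1].
  j=3: (s ∨ ¬p) false.
  j=4: (s ∨ ¬p) holds, but r fails at k=2 → not this j.
  j=5: (s ∨ ¬p) holds, but r fails at k=2 → not this j.
No j in the window works → until fails.

No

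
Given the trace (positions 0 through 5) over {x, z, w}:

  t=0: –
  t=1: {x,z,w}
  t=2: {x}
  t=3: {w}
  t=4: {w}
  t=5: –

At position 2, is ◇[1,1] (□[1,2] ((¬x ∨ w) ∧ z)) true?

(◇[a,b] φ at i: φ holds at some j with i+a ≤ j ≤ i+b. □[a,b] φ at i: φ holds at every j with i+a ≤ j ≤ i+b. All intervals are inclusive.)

Check □[1,2] ((¬x ∨ w) ∧ z) at each j in [3,3]:
  j=3: fails at 4
No position in the window satisfies it → formula fails.

No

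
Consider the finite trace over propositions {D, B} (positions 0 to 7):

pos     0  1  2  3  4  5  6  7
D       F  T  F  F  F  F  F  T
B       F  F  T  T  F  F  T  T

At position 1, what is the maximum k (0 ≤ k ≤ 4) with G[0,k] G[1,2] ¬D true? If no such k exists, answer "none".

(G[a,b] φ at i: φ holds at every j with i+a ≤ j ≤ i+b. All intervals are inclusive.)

G[1,2] ¬D must hold from j=1 onward; find where it first fails.
  j=1: holds
  j=2: holds
  j=3: holds
  j=4: holds
  j=5: fails
Holds on [1,4], so largest k = 3.

3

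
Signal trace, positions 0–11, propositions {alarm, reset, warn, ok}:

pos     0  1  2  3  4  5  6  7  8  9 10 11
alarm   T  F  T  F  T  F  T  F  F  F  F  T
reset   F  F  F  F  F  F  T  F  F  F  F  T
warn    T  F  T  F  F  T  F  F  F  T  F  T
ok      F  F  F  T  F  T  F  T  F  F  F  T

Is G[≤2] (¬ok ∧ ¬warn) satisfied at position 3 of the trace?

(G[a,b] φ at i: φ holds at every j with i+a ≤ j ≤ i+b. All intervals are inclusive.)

No

Check (¬ok ∧ ¬warn) at every j in [3,5]:
  j=3: false
  j=4: true
  j=5: false
Fails at j=3 → formula fails.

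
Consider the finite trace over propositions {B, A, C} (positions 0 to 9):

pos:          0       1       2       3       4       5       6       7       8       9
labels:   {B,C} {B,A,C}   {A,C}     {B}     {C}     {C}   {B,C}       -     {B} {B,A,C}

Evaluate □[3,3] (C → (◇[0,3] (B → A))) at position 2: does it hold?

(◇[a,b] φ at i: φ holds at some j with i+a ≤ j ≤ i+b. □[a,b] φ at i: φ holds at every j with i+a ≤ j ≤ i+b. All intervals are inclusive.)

Check (C → (◇[0,3] (B → A))) at every j in [5,5]:
  j=5: antecedent true; consequent holds (witness at 5) → ✓
All positions satisfy it → formula holds.

True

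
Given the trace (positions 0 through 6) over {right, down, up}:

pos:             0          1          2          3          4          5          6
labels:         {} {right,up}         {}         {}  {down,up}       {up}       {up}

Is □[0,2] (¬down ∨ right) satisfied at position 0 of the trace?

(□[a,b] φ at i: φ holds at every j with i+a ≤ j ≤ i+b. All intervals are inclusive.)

Check (¬down ∨ right) at every j in [0,2]:
  j=0: true
  j=1: true
  j=2: true
All positions satisfy it → formula holds.

Holds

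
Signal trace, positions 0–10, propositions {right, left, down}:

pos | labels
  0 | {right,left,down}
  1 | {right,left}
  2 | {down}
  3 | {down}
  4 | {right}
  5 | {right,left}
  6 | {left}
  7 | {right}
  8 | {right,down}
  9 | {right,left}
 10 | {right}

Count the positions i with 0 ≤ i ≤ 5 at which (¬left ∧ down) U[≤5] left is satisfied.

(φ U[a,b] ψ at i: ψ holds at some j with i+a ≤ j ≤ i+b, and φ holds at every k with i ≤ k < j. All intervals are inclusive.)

Evaluate at each i in [0,5]:
  i=0: ✓ (rhs at j=0)
  i=1: ✓ (rhs at j=1)
  i=2: ✗ (lhs fails at k=4 before rhs at j=5)
  i=3: ✗ (lhs fails at k=4 before rhs at j=5)
  i=4: ✗ (lhs fails at k=4 before rhs at j=5)
  i=5: ✓ (rhs at j=5)
Positions where it holds: {0, 1, 5} → 3.

3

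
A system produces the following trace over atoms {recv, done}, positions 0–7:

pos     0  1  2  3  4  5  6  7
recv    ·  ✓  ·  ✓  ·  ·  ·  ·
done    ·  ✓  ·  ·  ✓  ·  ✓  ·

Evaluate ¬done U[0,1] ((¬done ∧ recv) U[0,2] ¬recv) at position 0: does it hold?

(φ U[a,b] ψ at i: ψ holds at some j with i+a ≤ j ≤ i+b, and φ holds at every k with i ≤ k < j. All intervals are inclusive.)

Need some j in [0,1] with ((¬done ∧ recv) U[0,2] ¬recv), and ¬done at every k in [0,j-1].
  j=0: ((¬done ∧ recv) U[0,2] ¬recv) holds; no prefix to check → satisfied.

True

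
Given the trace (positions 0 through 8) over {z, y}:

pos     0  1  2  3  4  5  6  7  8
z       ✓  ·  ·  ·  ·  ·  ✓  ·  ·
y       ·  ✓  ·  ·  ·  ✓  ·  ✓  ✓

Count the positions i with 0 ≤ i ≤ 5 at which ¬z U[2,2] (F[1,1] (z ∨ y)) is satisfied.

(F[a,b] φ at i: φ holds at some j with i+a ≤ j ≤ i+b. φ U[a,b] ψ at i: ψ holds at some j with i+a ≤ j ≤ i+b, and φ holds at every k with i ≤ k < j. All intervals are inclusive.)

Evaluate at each i in [0,5]:
  i=0: ✗ (no rhs in [2,2])
  i=1: ✗ (no rhs in [3,3])
  i=2: ✓ (rhs at j=4; lhs holds on [2,3])
  i=3: ✓ (rhs at j=5; lhs holds on [3,4])
  i=4: ✓ (rhs at j=6; lhs holds on [4,5])
  i=5: ✗ (lhs fails at k=6 before rhs at j=7)
Positions where it holds: {2, 3, 4} → 3.

3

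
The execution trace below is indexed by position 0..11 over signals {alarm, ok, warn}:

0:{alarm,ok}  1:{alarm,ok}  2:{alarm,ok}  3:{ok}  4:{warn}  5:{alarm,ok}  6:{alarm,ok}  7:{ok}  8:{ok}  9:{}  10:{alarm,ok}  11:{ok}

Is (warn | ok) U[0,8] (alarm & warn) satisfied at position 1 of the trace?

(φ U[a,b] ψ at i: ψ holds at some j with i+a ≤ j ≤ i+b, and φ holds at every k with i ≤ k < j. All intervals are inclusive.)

No

Need some j in [1,9] with (alarm & warn), and (warn | ok) at every k in [1,j-1].
  j=1: (alarm & warn) false.
  j=2: (alarm & warn) false.
  j=3: (alarm & warn) false.
  j=4: (alarm & warn) false.
  j=5: (alarm & warn) false.
  j=6: (alarm & warn) false.
  j=7: (alarm & warn) false.
  j=8: (alarm & warn) false.
  j=9: (alarm & warn) false.
No j in the window works → until fails.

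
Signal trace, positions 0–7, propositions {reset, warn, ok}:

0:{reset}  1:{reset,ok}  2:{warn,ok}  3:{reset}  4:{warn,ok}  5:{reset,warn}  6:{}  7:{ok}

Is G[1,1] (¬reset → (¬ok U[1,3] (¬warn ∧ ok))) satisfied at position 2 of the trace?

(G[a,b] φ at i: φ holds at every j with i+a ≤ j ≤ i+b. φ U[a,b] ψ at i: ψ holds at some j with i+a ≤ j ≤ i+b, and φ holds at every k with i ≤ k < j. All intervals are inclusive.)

Check (¬reset → (¬ok U[1,3] (¬warn ∧ ok))) at every j in [3,3]:
  j=3: antecedent false → ✓
All positions satisfy it → formula holds.

True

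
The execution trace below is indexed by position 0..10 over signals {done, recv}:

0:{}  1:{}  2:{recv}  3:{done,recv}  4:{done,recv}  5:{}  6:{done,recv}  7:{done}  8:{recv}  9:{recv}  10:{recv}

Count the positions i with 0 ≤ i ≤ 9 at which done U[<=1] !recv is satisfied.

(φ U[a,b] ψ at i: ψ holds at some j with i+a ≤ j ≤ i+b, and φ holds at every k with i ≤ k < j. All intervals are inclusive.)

Evaluate at each i in [0,9]:
  i=0: ✓ (rhs at j=0)
  i=1: ✓ (rhs at j=1)
  i=2: ✗ (no rhs in [2,3])
  i=3: ✗ (no rhs in [3,4])
  i=4: ✓ (rhs at j=5; lhs holds on [4,4])
  i=5: ✓ (rhs at j=5)
  i=6: ✓ (rhs at j=7; lhs holds on [6,6])
  i=7: ✓ (rhs at j=7)
  i=8: ✗ (no rhs in [8,9])
  i=9: ✗ (no rhs in [9,10])
Positions where it holds: {0, 1, 4, 5, 6, 7} → 6.

6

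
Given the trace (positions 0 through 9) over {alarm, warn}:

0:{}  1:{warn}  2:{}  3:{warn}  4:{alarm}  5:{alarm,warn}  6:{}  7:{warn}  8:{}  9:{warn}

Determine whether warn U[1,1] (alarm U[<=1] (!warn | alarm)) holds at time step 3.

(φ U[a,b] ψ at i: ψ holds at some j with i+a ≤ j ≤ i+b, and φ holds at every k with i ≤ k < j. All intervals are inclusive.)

Yes

Need some j in [4,4] with (alarm U[<=1] (!warn | alarm)), and warn at every k in [3,j-1].
  j=4: (alarm U[<=1] (!warn | alarm)) holds; warn holds at every k in [3,3] → satisfied.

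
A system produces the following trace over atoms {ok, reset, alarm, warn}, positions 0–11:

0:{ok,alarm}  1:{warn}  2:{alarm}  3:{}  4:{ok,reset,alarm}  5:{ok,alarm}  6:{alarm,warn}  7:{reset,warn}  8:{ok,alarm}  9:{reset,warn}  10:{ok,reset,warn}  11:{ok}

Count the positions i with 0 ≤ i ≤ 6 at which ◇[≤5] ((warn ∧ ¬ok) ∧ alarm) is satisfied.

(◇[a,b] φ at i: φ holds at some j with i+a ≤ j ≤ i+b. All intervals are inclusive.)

6

Evaluate at each i in [0,6]:
  i=0: ✗ (none in [0,5])
  i=1: ✓ (witness j=6)
  i=2: ✓ (witness j=6)
  i=3: ✓ (witness j=6)
  i=4: ✓ (witness j=6)
  i=5: ✓ (witness j=6)
  i=6: ✓ (witness j=6)
Positions where it holds: {1, 2, 3, 4, 5, 6} → 6.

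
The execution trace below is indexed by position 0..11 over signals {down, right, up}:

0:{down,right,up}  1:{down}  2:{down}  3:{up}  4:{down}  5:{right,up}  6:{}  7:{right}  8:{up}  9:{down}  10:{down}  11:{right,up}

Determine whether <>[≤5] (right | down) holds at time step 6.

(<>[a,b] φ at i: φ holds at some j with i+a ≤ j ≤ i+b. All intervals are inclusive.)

Holds

Check (right | down) at each j in [6,11]:
  j=6: false
  j=7: true
  j=8: false
  j=9: true
  j=10: true
  j=11: true
Found at j=7 → formula holds.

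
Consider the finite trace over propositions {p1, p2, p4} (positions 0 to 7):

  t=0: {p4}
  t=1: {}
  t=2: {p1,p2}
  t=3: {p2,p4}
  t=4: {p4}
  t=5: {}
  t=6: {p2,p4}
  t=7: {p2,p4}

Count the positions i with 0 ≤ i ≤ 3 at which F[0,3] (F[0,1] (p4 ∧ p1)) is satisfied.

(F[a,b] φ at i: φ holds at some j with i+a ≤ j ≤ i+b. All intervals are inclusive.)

Evaluate at each i in [0,3]:
  i=0: ✗ (none in [0,3])
  i=1: ✗ (none in [1,4])
  i=2: ✗ (none in [2,5])
  i=3: ✗ (none in [3,6])
Positions where it holds: {} → 0.

0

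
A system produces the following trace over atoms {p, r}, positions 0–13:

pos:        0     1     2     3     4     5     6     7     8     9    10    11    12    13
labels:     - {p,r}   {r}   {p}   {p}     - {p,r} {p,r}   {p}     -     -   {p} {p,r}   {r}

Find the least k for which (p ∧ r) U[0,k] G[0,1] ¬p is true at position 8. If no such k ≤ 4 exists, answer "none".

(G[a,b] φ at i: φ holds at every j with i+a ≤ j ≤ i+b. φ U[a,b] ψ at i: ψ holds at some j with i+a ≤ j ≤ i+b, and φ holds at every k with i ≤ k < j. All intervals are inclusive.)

none

Need earliest j ≥ 8 with G[0,1] ¬p, and (p ∧ r) at every k in [8,j-1].
  j=8: rhs fails.
  j=9: rhs holds but lhs fails at k=8.
  j=10: rhs fails.
  j=11: rhs fails.
  j=12: rhs fails.
No witness within the range → none.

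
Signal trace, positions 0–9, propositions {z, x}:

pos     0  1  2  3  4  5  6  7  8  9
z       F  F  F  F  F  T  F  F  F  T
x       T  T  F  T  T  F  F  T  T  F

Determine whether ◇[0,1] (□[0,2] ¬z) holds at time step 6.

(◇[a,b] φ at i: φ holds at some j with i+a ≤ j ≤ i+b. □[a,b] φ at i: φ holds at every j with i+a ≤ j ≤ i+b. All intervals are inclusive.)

Yes

Check □[0,2] ¬z at each j in [6,7]:
  j=6: holds on [6,8]
  j=7: fails at 9
Found at j=6 → formula holds.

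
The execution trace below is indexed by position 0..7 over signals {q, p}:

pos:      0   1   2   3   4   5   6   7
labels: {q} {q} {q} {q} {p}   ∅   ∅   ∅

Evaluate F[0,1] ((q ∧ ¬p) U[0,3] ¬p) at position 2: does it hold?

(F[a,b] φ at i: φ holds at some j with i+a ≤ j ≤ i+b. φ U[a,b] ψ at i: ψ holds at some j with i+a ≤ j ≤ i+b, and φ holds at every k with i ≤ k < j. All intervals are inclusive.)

Yes

Check ((q ∧ ¬p) U[0,3] ¬p) at each j in [2,3]:
  j=2: holds
  j=3: holds
Found at j=2 → formula holds.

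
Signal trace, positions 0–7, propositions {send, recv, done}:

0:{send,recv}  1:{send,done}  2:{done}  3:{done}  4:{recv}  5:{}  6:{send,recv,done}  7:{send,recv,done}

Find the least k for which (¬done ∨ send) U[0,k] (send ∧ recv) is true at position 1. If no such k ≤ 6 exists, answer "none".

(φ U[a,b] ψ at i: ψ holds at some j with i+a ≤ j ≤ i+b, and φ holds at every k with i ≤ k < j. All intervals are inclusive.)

none

Need earliest j ≥ 1 with (send ∧ recv), and (¬done ∨ send) at every k in [1,j-1].
  j=1: rhs fails.
  j=2: rhs fails.
  j=3: rhs fails.
  j=4: rhs fails.
  j=5: rhs fails.
  j=6: rhs holds but lhs fails at k=2.
  j=7: rhs holds but lhs fails at k=2.
No witness within the range → none.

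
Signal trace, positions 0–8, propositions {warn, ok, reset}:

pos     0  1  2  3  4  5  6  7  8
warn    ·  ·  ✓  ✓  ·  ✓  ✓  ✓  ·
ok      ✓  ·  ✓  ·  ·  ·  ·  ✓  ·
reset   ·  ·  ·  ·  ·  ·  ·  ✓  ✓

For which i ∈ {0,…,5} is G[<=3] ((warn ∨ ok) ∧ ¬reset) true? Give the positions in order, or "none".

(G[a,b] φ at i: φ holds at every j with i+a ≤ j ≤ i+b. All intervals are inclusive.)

Evaluate at each i in [0,5]:
  i=0: ✗ (fails at j=1)
  i=1: ✗ (fails at j=1)
  i=2: ✗ (fails at j=4)
  i=3: ✗ (fails at j=4)
  i=4: ✗ (fails at j=4)
  i=5: ✗ (fails at j=7)

none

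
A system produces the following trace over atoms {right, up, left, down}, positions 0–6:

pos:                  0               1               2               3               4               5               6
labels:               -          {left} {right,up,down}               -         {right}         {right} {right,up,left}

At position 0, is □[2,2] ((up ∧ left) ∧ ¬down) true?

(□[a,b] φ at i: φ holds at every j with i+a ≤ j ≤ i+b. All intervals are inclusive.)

Check ((up ∧ left) ∧ ¬down) at every j in [2,2]:
  j=2: false
Fails at j=2 → formula fails.

Does not hold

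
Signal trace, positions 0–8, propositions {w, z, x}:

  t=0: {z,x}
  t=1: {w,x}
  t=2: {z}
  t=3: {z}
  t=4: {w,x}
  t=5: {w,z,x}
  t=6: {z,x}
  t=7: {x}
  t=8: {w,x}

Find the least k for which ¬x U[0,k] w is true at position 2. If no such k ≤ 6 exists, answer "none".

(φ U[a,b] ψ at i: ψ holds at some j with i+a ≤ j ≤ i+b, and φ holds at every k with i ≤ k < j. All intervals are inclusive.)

Need earliest j ≥ 2 with w, and ¬x at every k in [2,j-1].
  j=2: rhs fails.
  j=3: rhs fails.
  j=4: rhs holds; lhs holds on [2,3]. k = 2.

2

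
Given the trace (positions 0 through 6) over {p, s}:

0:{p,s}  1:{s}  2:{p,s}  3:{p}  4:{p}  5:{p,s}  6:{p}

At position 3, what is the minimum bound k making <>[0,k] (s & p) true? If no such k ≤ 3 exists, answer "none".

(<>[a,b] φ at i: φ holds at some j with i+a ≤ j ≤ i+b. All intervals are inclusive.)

Scan j = 3,4,… for (s & p):
  j=3: fails
  j=4: fails
  j=5: holds
First hit at j=5, so smallest k = 5-3 = 2.

2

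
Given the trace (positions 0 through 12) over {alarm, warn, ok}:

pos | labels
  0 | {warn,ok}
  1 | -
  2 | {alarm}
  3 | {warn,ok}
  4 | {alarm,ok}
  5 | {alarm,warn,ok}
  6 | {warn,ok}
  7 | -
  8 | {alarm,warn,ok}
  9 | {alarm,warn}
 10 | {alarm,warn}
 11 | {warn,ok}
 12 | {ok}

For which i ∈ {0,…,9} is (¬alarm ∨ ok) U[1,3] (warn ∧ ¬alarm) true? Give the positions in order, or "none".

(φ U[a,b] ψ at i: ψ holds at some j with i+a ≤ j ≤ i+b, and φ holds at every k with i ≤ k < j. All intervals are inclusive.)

3, 4, 5

Evaluate at each i in [0,9]:
  i=0: ✗ (lhs fails at k=2 before rhs at j=3)
  i=1: ✗ (lhs fails at k=2 before rhs at j=3)
  i=2: ✗ (lhs fails at k=2 before rhs at j=3)
  i=3: ✓ (rhs at j=6; lhs holds on [3,5])
  i=4: ✓ (rhs at j=6; lhs holds on [4,5])
  i=5: ✓ (rhs at j=6; lhs holds on [5,5])
  i=6: ✗ (no rhs in [7,9])
  i=7: ✗ (no rhs in [8,10])
  i=8: ✗ (lhs fails at k=9 before rhs at j=11)
  i=9: ✗ (lhs fails at k=9 before rhs at j=11)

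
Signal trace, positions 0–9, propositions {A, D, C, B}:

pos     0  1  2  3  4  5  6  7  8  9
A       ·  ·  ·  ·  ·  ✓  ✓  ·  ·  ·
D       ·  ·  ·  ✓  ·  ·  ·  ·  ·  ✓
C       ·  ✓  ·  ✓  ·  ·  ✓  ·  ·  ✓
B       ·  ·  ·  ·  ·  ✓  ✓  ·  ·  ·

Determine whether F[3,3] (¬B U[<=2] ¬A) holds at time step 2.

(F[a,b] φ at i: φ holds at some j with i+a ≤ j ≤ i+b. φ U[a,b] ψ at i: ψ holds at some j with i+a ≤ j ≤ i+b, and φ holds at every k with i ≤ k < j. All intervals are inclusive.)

Check (¬B U[<=2] ¬A) at each j in [5,5]:
  j=5: fails
No position in the window satisfies it → formula fails.

No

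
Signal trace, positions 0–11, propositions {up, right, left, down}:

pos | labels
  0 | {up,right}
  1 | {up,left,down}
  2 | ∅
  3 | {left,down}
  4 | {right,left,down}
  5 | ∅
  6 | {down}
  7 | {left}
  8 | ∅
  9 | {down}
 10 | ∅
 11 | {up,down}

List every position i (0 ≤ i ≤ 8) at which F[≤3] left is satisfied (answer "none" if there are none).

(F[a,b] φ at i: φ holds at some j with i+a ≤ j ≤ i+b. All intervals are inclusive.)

0, 1, 2, 3, 4, 5, 6, 7

Evaluate at each i in [0,8]:
  i=0: ✓ (witness j=1)
  i=1: ✓ (witness j=1)
  i=2: ✓ (witness j=3)
  i=3: ✓ (witness j=3)
  i=4: ✓ (witness j=4)
  i=5: ✓ (witness j=7)
  i=6: ✓ (witness j=7)
  i=7: ✓ (witness j=7)
  i=8: ✗ (none in [8,11])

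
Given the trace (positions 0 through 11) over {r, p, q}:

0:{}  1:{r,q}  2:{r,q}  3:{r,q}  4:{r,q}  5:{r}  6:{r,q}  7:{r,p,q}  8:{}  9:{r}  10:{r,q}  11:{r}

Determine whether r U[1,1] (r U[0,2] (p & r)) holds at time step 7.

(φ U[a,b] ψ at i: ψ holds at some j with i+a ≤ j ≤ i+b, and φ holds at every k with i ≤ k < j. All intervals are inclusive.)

Does not hold

Need some j in [8,8] with (r U[0,2] (p & r)), and r at every k in [7,j-1].
  j=8: (r U[0,2] (p & r)) — fails.
No j in the window works → until fails.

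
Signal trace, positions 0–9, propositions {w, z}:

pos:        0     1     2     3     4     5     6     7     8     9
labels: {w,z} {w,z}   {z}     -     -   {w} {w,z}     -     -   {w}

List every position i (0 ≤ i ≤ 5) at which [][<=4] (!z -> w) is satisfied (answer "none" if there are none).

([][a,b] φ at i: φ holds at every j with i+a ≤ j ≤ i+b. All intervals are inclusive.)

none

Evaluate at each i in [0,5]:
  i=0: ✗ (fails at j=3)
  i=1: ✗ (fails at j=3)
  i=2: ✗ (fails at j=3)
  i=3: ✗ (fails at j=3)
  i=4: ✗ (fails at j=4)
  i=5: ✗ (fails at j=7)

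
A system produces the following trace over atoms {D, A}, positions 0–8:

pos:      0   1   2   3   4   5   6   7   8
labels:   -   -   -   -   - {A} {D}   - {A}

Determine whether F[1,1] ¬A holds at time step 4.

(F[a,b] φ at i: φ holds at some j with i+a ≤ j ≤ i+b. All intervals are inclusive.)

Check ¬A at each j in [5,5]:
  j=5: false
No position in the window satisfies it → formula fails.

No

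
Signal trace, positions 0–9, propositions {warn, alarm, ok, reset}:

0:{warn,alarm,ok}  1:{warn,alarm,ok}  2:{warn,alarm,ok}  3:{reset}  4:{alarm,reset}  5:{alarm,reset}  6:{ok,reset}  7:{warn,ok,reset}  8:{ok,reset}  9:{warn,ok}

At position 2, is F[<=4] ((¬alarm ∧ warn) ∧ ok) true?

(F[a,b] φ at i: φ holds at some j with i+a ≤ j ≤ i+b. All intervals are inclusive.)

False

Check ((¬alarm ∧ warn) ∧ ok) at each j in [2,6]:
  j=2: false
  j=3: false
  j=4: false
  j=5: false
  j=6: false
No position in the window satisfies it → formula fails.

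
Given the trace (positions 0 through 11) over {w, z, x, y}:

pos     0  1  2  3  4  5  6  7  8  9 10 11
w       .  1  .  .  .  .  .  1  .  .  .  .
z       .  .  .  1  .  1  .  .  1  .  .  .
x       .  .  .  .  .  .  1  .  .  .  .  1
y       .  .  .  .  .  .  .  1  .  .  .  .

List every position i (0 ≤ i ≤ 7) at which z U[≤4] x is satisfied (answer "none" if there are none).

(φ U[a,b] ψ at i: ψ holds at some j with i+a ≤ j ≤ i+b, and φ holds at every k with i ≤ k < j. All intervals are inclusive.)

Evaluate at each i in [0,7]:
  i=0: ✗ (no rhs in [0,4])
  i=1: ✗ (no rhs in [1,5])
  i=2: ✗ (lhs fails at k=2 before rhs at j=6)
  i=3: ✗ (lhs fails at k=4 before rhs at j=6)
  i=4: ✗ (lhs fails at k=4 before rhs at j=6)
  i=5: ✓ (rhs at j=6; lhs holds on [5,5])
  i=6: ✓ (rhs at j=6)
  i=7: ✗ (lhs fails at k=7 before rhs at j=11)

5, 6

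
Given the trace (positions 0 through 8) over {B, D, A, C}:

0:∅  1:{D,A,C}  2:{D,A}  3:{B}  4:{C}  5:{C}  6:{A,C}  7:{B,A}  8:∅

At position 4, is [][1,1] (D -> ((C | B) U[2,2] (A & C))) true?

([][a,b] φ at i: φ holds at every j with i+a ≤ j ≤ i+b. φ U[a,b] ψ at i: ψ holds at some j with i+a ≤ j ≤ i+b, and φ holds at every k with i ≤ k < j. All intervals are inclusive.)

Holds

Check (D -> ((C | B) U[2,2] (A & C))) at every j in [5,5]:
  j=5: antecedent false → ✓
All positions satisfy it → formula holds.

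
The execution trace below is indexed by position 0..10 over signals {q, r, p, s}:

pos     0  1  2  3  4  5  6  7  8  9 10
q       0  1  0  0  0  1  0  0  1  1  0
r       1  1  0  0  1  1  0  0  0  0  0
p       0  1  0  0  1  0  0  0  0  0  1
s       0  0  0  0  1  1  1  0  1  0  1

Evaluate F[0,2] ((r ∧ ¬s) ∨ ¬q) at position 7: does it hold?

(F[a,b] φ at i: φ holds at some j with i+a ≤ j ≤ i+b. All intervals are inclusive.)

Check ((r ∧ ¬s) ∨ ¬q) at each j in [7,9]:
  j=7: true
  j=8: false
  j=9: false
Found at j=7 → formula holds.

True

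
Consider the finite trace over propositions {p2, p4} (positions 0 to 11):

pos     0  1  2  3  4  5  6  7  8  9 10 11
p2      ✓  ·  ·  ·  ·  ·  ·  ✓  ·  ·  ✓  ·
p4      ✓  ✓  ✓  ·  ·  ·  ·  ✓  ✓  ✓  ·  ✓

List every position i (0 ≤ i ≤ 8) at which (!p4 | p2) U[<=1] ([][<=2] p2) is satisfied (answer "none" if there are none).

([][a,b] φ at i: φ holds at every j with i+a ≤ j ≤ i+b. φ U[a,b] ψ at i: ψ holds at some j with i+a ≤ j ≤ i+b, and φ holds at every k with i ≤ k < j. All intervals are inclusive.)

none

Evaluate at each i in [0,8]:
  i=0: ✗ (no rhs in [0,1])
  i=1: ✗ (no rhs in [1,2])
  i=2: ✗ (no rhs in [2,3])
  i=3: ✗ (no rhs in [3,4])
  i=4: ✗ (no rhs in [4,5])
  i=5: ✗ (no rhs in [5,6])
  i=6: ✗ (no rhs in [6,7])
  i=7: ✗ (no rhs in [7,8])
  i=8: ✗ (no rhs in [8,9])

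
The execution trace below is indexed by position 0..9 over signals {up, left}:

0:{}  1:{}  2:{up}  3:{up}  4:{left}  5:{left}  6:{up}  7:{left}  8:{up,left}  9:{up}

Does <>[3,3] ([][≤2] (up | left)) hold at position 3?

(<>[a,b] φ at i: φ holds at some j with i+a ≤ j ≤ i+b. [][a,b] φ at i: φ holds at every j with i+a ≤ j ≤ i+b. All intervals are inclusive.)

Check [][≤2] (up | left) at each j in [6,6]:
  j=6: holds on [6,8]
Found at j=6 → formula holds.

Yes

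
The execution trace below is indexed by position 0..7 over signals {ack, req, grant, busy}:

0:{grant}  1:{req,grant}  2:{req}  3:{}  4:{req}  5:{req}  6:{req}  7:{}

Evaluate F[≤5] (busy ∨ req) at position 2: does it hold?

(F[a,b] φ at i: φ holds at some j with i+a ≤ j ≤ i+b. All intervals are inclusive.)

Yes

Check (busy ∨ req) at each j in [2,7]:
  j=2: true
  j=3: false
  j=4: true
  j=5: true
  j=6: true
  j=7: false
Found at j=2 → formula holds.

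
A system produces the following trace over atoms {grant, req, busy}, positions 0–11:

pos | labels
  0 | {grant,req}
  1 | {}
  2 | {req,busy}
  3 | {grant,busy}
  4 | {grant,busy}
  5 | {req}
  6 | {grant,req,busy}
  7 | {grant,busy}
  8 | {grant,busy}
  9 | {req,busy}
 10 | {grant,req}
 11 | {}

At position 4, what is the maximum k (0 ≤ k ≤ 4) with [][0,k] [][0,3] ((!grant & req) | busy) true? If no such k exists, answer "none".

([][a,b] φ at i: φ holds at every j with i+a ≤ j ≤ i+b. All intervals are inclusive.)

[][0,3] ((!grant & req) | busy) must hold from j=4 onward; find where it first fails.
  j=4: holds
  j=5: holds
  j=6: holds
  j=7: fails
Holds on [4,6], so largest k = 2.

2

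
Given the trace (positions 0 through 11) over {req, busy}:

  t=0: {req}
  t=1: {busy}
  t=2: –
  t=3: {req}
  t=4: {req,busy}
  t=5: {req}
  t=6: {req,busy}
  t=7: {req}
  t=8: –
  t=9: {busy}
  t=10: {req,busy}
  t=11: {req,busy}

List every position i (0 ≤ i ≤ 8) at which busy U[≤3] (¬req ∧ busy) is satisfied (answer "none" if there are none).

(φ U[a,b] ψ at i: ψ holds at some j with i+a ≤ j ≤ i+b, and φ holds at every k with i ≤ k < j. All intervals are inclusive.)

Evaluate at each i in [0,8]:
  i=0: ✗ (lhs fails at k=0 before rhs at j=1)
  i=1: ✓ (rhs at j=1)
  i=2: ✗ (no rhs in [2,5])
  i=3: ✗ (no rhs in [3,6])
  i=4: ✗ (no rhs in [4,7])
  i=5: ✗ (no rhs in [5,8])
  i=6: ✗ (lhs fails at k=7 before rhs at j=9)
  i=7: ✗ (lhs fails at k=7 before rhs at j=9)
  i=8: ✗ (lhs fails at k=8 before rhs at j=9)

1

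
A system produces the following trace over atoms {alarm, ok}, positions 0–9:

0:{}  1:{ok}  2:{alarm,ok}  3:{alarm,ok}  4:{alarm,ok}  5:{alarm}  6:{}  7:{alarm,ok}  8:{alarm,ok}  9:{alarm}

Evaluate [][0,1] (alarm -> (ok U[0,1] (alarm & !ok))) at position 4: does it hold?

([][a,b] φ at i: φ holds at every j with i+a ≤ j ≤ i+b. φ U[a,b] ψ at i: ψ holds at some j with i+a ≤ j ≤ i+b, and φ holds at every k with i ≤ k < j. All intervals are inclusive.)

Yes

Check (alarm -> (ok U[0,1] (alarm & !ok))) at every j in [4,5]:
  j=4: antecedent true; consequent holds → ✓
  j=5: antecedent true; consequent holds → ✓
All positions satisfy it → formula holds.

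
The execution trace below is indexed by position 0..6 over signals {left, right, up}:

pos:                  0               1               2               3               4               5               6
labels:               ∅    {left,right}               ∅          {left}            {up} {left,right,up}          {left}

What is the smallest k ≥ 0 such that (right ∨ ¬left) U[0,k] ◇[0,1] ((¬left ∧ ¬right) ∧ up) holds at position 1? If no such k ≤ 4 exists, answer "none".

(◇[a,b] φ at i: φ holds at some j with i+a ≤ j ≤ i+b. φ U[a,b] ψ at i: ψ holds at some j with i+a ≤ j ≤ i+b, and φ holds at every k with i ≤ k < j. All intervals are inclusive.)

2

Need earliest j ≥ 1 with ◇[0,1] ((¬left ∧ ¬right) ∧ up), and (right ∨ ¬left) at every k in [1,j-1].
  j=1: rhs fails.
  j=2: rhs fails.
  j=3: rhs holds; lhs holds on [1,2]. k = 2.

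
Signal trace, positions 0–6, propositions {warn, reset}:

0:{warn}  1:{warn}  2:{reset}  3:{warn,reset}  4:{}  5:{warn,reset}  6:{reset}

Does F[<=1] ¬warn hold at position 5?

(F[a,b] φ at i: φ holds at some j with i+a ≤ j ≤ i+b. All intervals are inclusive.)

Check ¬warn at each j in [5,6]:
  j=5: false
  j=6: true
Found at j=6 → formula holds.

True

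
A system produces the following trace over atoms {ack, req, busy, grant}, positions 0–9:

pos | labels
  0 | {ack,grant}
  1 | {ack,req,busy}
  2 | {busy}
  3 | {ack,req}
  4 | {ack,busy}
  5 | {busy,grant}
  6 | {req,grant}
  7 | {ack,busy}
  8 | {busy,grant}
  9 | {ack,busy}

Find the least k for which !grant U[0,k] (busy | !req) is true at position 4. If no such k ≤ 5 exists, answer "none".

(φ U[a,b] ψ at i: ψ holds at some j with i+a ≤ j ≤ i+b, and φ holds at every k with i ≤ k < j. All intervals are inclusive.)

Need earliest j ≥ 4 with (busy | !req), and !grant at every k in [4,j-1].
  j=4: rhs holds (empty prefix). k = 0.

0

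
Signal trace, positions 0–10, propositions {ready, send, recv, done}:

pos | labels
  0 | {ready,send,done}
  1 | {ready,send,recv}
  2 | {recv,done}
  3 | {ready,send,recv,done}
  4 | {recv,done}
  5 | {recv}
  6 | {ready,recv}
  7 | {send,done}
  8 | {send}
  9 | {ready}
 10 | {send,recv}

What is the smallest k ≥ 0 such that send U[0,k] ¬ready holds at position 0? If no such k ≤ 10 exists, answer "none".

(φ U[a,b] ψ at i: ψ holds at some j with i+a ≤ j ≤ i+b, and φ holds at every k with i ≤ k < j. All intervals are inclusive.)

Need earliest j ≥ 0 with ¬ready, and send at every k in [0,j-1].
  j=0: rhs fails.
  j=1: rhs fails.
  j=2: rhs holds; lhs holds on [0,1]. k = 2.

2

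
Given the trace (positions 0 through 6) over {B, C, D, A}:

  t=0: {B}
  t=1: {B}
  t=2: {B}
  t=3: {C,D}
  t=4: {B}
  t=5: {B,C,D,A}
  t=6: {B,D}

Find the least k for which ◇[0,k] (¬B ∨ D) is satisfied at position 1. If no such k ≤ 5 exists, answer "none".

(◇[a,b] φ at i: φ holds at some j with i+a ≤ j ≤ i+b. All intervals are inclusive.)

2

Scan j = 1,2,… for (¬B ∨ D):
  j=1: fails
  j=2: fails
  j=3: holds
First hit at j=3, so smallest k = 3-1 = 2.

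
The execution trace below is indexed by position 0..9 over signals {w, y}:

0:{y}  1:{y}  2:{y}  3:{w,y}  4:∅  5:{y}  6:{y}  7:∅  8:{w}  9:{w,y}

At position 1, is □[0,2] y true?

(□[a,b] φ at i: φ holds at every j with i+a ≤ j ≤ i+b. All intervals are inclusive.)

Holds

Check y at every j in [1,3]:
  j=1: true
  j=2: true
  j=3: true
All positions satisfy it → formula holds.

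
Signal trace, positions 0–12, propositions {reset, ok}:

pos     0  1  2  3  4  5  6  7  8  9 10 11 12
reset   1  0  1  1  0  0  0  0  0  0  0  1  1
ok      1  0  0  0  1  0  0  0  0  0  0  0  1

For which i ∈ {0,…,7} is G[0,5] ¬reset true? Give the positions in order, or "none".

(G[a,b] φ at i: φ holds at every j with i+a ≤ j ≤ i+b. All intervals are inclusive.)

Evaluate at each i in [0,7]:
  i=0: ✗ (fails at j=0)
  i=1: ✗ (fails at j=2)
  i=2: ✗ (fails at j=2)
  i=3: ✗ (fails at j=3)
  i=4: ✓ (all of [4,9])
  i=5: ✓ (all of [5,10])
  i=6: ✗ (fails at j=11)
  i=7: ✗ (fails at j=11)

4, 5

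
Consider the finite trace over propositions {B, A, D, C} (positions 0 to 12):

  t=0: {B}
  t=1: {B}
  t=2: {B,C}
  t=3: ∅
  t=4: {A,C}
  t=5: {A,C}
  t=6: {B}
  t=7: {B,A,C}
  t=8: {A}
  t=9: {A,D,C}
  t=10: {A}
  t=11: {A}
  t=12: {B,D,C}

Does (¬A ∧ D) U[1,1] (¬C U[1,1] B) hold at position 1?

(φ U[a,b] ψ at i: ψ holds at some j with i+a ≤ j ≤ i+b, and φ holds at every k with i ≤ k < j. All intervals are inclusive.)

Need some j in [2,2] with (¬C U[1,1] B), and (¬A ∧ D) at every k in [1,j-1].
  j=2: (¬C U[1,1] B) — fails.
No j in the window works → until fails.

No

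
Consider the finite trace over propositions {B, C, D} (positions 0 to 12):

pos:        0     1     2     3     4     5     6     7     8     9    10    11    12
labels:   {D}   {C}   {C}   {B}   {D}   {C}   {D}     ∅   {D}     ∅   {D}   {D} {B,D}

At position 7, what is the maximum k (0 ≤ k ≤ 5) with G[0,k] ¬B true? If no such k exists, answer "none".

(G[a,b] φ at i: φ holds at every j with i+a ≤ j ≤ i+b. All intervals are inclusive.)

4

¬B must hold from j=7 onward; find where it first fails.
  j=7: holds
  j=8: holds
  j=9: holds
  j=10: holds
  j=11: holds
  j=12: fails
Holds on [7,11], so largest k = 4.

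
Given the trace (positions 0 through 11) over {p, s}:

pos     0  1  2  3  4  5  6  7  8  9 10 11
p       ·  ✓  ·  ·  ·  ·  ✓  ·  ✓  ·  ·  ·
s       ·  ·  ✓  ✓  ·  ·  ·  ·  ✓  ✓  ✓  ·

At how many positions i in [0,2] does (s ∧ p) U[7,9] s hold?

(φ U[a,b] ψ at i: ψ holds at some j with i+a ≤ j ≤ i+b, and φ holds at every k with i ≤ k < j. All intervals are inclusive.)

0

Evaluate at each i in [0,2]:
  i=0: ✗ (lhs fails at k=0 before rhs at j=8)
  i=1: ✗ (lhs fails at k=1 before rhs at j=8)
  i=2: ✗ (lhs fails at k=2 before rhs at j=9)
Positions where it holds: {} → 0.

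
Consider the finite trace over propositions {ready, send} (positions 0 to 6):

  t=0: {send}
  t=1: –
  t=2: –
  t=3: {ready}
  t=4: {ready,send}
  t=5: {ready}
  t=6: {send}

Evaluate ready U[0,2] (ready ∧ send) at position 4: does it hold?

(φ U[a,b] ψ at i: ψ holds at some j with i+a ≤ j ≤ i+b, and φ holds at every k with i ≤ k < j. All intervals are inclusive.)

Need some j in [4,6] with (ready ∧ send), and ready at every k in [4,j-1].
  j=4: (ready ∧ send) holds; no prefix to check → satisfied.

Yes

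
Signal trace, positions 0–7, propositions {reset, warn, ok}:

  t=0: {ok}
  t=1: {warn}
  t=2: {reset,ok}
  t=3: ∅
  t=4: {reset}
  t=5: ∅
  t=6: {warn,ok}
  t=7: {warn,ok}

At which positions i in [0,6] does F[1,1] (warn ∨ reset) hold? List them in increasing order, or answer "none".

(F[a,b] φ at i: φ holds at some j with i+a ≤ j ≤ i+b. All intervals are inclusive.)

0, 1, 3, 5, 6

Evaluate at each i in [0,6]:
  i=0: ✓ (witness j=1)
  i=1: ✓ (witness j=2)
  i=2: ✗ (none in [3,3])
  i=3: ✓ (witness j=4)
  i=4: ✗ (none in [5,5])
  i=5: ✓ (witness j=6)
  i=6: ✓ (witness j=7)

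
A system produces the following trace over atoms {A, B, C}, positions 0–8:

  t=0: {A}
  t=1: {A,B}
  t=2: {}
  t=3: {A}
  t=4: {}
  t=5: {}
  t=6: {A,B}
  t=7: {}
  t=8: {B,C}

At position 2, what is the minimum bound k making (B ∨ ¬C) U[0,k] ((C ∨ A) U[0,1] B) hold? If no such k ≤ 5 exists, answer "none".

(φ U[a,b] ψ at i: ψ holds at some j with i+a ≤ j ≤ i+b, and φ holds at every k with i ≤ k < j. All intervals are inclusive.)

Need earliest j ≥ 2 with ((C ∨ A) U[0,1] B), and (B ∨ ¬C) at every k in [2,j-1].
  j=2: rhs fails.
  j=3: rhs fails.
  j=4: rhs fails.
  j=5: rhs fails.
  j=6: rhs holds; lhs holds on [2,5]. k = 4.

4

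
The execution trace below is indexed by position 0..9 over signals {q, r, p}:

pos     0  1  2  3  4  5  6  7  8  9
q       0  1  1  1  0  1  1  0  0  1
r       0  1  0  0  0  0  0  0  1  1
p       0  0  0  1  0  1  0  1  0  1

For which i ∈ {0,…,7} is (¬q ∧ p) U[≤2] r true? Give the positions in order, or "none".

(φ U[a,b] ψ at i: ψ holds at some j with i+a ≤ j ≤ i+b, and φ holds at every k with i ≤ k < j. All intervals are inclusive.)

1, 7

Evaluate at each i in [0,7]:
  i=0: ✗ (lhs fails at k=0 before rhs at j=1)
  i=1: ✓ (rhs at j=1)
  i=2: ✗ (no rhs in [2,4])
  i=3: ✗ (no rhs in [3,5])
  i=4: ✗ (no rhs in [4,6])
  i=5: ✗ (no rhs in [5,7])
  i=6: ✗ (lhs fails at k=6 before rhs at j=8)
  i=7: ✓ (rhs at j=8; lhs holds on [7,7])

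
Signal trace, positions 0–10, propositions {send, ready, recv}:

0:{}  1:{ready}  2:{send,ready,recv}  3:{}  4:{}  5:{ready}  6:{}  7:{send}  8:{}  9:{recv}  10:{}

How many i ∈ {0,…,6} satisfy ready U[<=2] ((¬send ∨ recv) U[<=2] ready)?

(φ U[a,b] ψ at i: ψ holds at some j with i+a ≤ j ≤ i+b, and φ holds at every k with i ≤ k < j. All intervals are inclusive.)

6

Evaluate at each i in [0,6]:
  i=0: ✓ (rhs at j=0)
  i=1: ✓ (rhs at j=1)
  i=2: ✓ (rhs at j=2)
  i=3: ✓ (rhs at j=3)
  i=4: ✓ (rhs at j=4)
  i=5: ✓ (rhs at j=5)
  i=6: ✗ (no rhs in [6,8])
Positions where it holds: {0, 1, 2, 3, 4, 5} → 6.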